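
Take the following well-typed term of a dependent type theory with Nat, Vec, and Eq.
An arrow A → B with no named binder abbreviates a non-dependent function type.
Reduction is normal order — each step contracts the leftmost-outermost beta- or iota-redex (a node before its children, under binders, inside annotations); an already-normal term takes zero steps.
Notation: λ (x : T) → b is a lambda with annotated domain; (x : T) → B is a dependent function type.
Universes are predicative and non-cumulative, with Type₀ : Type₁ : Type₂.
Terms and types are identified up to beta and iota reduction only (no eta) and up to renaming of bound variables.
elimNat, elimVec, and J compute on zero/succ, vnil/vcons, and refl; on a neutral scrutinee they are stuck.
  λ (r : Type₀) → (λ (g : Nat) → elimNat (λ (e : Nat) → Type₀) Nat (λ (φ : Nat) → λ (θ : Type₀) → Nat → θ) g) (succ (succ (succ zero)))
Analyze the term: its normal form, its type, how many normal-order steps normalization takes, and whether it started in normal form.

reduced normal form:
  λ (r : Type₀) → Nat → Nat → Nat → Nat
inferred type:
  Type₀ → Type₀
reduction steps (normal order): 11
started in normal form: no
first redex: a beta-redex


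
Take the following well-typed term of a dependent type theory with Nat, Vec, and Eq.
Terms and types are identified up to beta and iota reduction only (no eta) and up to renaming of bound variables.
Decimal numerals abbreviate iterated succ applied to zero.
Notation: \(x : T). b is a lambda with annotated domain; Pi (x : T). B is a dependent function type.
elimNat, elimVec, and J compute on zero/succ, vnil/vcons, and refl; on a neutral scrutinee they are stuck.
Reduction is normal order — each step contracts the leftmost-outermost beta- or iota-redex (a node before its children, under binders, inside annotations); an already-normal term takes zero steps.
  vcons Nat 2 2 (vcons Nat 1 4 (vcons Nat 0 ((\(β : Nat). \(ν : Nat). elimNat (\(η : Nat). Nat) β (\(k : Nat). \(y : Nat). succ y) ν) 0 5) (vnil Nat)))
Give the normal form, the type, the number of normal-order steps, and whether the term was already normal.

normal form:
  vcons Nat 2 2 (vcons Nat 1 4 (vcons Nat 0 5 (vnil Nat)))
inferred type:
  Vec Nat 3
reduction steps (normal order): 18
started in normal form: no
first redex: a beta-redex


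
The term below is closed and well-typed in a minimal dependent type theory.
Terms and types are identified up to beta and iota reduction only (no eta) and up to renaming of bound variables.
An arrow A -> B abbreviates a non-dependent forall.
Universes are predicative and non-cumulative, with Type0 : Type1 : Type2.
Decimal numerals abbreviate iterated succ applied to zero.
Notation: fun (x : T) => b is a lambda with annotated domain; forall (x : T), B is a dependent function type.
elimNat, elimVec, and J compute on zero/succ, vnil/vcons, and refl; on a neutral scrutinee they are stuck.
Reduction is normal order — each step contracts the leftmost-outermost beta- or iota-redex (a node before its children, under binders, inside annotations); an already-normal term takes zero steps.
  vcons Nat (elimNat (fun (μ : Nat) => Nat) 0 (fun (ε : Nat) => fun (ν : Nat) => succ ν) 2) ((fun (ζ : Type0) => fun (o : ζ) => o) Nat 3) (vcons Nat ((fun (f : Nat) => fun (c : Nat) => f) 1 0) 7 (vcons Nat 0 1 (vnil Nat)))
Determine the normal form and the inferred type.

normal form:
  vcons Nat 2 3 (vcons Nat 1 7 (vcons Nat 0 1 (vnil Nat)))
type:
  Vec Nat 3
observation: the term reaches its normal form after 11 normal-order steps.


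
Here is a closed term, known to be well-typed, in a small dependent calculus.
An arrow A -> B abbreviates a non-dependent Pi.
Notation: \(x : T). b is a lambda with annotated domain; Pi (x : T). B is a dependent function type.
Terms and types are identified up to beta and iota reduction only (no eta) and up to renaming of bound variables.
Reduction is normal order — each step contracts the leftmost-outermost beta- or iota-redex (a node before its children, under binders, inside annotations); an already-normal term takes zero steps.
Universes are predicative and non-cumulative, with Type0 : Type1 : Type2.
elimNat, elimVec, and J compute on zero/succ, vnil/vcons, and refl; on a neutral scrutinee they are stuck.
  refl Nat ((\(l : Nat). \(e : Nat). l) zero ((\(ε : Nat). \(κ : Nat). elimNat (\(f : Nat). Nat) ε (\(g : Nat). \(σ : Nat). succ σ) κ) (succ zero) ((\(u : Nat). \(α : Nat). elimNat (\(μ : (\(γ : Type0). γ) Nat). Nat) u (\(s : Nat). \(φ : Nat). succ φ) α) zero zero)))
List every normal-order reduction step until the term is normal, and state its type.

normal-order reduction sequence:
  refl Nat ((\(l : Nat). \(e : Nat). l) zero ((\(ε : Nat). \(κ : Nat). elimNat (\(f : Nat). Nat) ε (\(g : Nat). \(σ : Nat). succ σ) κ) (succ zero) ((\(u : Nat). \(α : Nat). elimNat (\(μ : (\(γ : Type0). γ) Nat). Nat) u (\(s : Nat). \(φ : Nat). succ φ) α) zero zero)))
  ~> refl Nat ((\(l : Nat). zero) ((\(e : Nat). \(ε : Nat). elimNat (\(κ : Nat). Nat) e (\(f : Nat). \(g : Nat). succ g) ε) (succ zero) ((\(σ : Nat). \(u : Nat). elimNat (\(α : (\(μ : Type0). μ) Nat). Nat) σ (\(γ : Nat). \(s : Nat). succ s) u) zero zero)))
  ~> refl Nat zero
inferred type:
  Eq Nat zero zero


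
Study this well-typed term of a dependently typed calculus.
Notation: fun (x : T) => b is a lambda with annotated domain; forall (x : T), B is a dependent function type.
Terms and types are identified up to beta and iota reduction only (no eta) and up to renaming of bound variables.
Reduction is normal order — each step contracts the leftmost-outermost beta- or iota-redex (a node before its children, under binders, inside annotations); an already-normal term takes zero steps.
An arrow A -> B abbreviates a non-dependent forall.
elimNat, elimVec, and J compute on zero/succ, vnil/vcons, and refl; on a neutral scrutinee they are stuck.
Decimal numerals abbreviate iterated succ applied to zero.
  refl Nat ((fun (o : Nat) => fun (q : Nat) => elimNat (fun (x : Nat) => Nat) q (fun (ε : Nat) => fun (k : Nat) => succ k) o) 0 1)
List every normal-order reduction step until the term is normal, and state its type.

normal-order reduction:
  refl Nat ((fun (o : Nat) => fun (q : Nat) => elimNat (fun (x : Nat) => Nat) q (fun (ε : Nat) => fun (k : Nat) => succ k) o) 0 1)
  ~> refl Nat ((fun (o : Nat) => elimNat (fun (q : Nat) => Nat) o (fun (x : Nat) => fun (ε : Nat) => succ ε) 0) 1)
  ~> refl Nat (elimNat (fun (o : Nat) => Nat) 1 (fun (q : Nat) => fun (x : Nat) => succ x) 0)
  ~> refl Nat 1
inferred type:
  Eq Nat 1 1


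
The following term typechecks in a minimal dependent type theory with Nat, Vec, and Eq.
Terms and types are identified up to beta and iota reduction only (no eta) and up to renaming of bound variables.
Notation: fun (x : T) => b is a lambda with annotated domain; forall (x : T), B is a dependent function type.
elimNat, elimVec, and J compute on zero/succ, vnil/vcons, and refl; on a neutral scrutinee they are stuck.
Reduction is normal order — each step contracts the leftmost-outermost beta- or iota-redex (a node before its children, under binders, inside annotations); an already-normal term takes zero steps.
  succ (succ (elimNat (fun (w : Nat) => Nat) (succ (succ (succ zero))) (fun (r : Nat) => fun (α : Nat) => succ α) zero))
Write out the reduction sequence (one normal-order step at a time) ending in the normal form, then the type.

normal-order reduction:
  succ (succ (elimNat (fun (w : Nat) => Nat) (succ (succ (succ zero))) (fun (r : Nat) => fun (α : Nat) => succ α) zero))
  ~> succ (succ (succ (succ (succ zero))))
type:
  Nat


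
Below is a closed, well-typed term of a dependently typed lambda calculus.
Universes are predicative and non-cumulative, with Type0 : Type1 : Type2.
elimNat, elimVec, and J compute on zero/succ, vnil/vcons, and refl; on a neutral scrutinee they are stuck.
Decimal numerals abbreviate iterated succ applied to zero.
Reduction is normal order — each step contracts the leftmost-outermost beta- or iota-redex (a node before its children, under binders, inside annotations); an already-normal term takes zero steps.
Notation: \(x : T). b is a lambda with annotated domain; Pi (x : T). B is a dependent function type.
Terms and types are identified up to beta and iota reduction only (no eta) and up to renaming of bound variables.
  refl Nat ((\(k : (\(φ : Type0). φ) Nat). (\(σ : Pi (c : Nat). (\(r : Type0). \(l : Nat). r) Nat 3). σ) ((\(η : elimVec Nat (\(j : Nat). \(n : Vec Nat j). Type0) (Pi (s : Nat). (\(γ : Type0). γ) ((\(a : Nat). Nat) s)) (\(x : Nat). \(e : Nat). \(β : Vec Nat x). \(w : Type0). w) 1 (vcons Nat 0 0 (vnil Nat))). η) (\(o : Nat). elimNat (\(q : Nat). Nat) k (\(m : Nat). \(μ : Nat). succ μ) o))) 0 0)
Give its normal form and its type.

normal form:
  refl Nat 0
type:
  Eq Nat 0 0
observation: 5 normal-order steps normalize the term, beginning with a beta-redex.


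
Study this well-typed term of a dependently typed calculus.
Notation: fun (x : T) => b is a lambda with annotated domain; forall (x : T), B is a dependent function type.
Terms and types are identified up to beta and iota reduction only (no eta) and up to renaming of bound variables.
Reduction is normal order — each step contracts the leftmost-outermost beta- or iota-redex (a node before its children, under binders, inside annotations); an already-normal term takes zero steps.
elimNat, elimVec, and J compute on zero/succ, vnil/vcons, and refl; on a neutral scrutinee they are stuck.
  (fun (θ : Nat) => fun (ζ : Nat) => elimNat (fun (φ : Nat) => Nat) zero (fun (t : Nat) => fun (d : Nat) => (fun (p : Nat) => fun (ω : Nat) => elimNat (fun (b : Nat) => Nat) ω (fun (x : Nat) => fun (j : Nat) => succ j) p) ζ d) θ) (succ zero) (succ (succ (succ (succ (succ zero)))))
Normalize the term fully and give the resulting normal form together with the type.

reduced normal form:
  succ (succ (succ (succ (succ zero))))
inferred type:
  Nat
observation: 24 normal-order steps separate the term from its normal form.


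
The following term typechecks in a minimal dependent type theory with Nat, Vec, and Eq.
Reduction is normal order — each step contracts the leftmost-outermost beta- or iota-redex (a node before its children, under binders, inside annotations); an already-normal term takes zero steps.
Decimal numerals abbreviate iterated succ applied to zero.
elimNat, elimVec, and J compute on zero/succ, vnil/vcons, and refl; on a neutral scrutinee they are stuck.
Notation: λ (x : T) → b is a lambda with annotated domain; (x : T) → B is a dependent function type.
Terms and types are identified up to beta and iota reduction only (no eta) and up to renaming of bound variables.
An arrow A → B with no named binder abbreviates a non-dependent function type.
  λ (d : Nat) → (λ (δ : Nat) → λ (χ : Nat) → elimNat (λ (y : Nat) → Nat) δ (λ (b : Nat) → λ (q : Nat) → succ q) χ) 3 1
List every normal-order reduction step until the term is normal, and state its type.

normal-order reduction:
  λ (d : Nat) → (λ (δ : Nat) → λ (χ : Nat) → elimNat (λ (y : Nat) → Nat) δ (λ (b : Nat) → λ (q : Nat) → succ q) χ) 3 1
  ~> λ (d : Nat) → (λ (δ : Nat) → elimNat (λ (χ : Nat) → Nat) 3 (λ (y : Nat) → λ (b : Nat) → succ b) δ) 1
  ~> λ (d : Nat) → elimNat (λ (δ : Nat) → Nat) 3 (λ (χ : Nat) → λ (y : Nat) → succ y) 1
  ~> λ (d : Nat) → (λ (δ : Nat) → λ (χ : Nat) → succ χ) 0 (elimNat (λ (y : Nat) → Nat) 3 (λ (b : Nat) → λ (q : Nat) → succ q) 0)
  ~> λ (d : Nat) → (λ (δ : Nat) → succ δ) (elimNat (λ (χ : Nat) → Nat) 3 (λ (y : Nat) → λ (b : Nat) → succ b) 0)
  ~> λ (d : Nat) → succ (elimNat (λ (δ : Nat) → Nat) 3 (λ (χ : Nat) → λ (y : Nat) → succ y) 0)
  ~> λ (d : Nat) → 4
the term's type:
  Nat → Nat


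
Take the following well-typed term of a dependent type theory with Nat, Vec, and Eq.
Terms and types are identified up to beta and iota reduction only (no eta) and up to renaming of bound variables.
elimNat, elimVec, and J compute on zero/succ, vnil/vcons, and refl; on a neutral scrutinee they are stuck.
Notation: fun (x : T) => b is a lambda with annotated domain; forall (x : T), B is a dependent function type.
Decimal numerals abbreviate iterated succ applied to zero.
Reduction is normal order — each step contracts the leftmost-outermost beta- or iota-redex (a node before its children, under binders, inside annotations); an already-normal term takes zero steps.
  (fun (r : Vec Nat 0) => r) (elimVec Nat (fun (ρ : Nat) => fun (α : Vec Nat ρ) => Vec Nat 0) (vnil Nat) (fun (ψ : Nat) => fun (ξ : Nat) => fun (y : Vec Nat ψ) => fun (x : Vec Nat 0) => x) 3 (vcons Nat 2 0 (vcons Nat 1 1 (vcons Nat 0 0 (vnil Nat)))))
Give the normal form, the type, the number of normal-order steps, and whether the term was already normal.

normal form:
  vnil Nat
the term's type:
  Vec Nat 0
steps to reach normal form (normal order): 17
started in normal form: no
first contracted redex: a beta-redex


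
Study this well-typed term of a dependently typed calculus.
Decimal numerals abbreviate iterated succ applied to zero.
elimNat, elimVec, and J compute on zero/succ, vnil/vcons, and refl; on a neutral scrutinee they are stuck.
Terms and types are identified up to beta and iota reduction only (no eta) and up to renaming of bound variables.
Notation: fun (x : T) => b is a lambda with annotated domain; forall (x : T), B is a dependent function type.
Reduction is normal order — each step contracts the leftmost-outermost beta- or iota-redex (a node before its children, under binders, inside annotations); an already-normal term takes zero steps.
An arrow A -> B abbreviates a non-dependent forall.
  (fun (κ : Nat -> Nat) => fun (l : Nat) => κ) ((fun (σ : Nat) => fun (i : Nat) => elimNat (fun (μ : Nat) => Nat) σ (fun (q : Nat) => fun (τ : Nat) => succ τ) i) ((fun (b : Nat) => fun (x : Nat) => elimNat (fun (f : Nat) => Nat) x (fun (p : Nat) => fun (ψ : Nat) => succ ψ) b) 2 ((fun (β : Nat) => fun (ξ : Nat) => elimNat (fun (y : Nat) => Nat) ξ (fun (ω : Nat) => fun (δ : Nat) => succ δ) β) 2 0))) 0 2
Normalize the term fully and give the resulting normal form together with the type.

resulting normal form:
  6
inferred type:
  Nat


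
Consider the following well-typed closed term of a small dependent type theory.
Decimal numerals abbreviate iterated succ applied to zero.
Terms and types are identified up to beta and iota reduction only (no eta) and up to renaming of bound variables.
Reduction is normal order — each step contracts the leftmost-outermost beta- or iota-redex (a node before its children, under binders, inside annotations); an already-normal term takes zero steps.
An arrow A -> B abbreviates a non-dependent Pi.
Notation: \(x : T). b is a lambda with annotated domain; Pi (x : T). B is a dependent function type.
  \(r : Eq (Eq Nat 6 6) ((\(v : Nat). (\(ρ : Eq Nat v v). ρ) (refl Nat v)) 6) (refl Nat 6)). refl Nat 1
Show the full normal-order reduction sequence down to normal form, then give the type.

normal-order reduction sequence:
  \(r : Eq (Eq Nat 6 6) ((\(v : Nat). (\(ρ : Eq Nat v v). ρ) (refl Nat v)) 6) (refl Nat 6)). refl Nat 1
  ~> \(r : Eq (Eq Nat 6 6) ((\(v : Eq Nat 6 6). v) (refl Nat 6)) (refl Nat 6)). refl Nat 1
  ~> \(r : Eq (Eq Nat 6 6) (refl Nat 6) (refl Nat 6)). refl Nat 1
type:
  Eq (Eq Nat 6 6) (refl Nat 6) (refl Nat 6) -> Eq Nat 1 1


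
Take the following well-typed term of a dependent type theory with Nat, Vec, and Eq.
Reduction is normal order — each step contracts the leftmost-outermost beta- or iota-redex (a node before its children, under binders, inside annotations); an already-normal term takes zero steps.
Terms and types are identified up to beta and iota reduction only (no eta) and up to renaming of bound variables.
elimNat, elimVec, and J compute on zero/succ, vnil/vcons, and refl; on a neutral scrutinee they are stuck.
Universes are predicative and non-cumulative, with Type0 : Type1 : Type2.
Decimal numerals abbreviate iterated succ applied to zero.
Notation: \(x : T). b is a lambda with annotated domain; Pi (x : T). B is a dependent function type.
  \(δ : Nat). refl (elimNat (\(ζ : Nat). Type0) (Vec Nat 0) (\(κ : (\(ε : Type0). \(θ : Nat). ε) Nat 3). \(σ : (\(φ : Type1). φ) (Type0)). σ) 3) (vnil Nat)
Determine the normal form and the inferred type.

resulting normal form:
  \(δ : Nat). refl (Vec Nat 0) (vnil Nat)
type:
  Pi (δ : Nat). Eq (Vec Nat 0) (vnil Nat) (vnil Nat)


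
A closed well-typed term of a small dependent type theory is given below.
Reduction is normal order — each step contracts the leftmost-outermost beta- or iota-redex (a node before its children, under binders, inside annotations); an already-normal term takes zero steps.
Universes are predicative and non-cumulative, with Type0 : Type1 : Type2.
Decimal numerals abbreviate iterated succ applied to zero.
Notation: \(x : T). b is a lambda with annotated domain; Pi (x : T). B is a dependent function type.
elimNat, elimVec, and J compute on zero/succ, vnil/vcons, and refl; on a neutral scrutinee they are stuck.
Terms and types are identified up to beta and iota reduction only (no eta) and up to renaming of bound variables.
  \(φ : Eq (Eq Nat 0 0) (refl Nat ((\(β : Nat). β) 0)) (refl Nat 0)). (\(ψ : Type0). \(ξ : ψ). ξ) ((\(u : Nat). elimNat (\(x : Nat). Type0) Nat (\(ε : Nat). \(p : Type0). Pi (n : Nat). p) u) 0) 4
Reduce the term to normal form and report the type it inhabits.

resulting normal form:
  \(φ : Eq (Eq Nat 0 0) (refl Nat 0) (refl Nat 0)). 4
the term's type:
  Pi (φ : Eq (Eq Nat 0 0) (refl Nat 0) (refl Nat 0)). Nat
observation: 3 normal-order steps normalize the term, beginning with a beta-redex.


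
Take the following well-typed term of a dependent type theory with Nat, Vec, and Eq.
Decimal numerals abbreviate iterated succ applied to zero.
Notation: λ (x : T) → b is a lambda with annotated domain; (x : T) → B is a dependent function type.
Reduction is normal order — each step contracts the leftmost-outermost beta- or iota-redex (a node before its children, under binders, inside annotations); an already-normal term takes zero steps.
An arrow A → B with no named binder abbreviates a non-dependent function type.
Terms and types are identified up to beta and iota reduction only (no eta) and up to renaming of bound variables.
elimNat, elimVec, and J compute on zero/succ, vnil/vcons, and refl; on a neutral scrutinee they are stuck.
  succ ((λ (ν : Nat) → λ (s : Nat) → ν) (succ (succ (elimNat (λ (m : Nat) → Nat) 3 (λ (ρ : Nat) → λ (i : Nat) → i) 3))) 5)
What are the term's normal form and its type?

reduced normal form:
  6
the term's type:
  Nat
observation: the term reaches its normal form after 12 normal-order steps.


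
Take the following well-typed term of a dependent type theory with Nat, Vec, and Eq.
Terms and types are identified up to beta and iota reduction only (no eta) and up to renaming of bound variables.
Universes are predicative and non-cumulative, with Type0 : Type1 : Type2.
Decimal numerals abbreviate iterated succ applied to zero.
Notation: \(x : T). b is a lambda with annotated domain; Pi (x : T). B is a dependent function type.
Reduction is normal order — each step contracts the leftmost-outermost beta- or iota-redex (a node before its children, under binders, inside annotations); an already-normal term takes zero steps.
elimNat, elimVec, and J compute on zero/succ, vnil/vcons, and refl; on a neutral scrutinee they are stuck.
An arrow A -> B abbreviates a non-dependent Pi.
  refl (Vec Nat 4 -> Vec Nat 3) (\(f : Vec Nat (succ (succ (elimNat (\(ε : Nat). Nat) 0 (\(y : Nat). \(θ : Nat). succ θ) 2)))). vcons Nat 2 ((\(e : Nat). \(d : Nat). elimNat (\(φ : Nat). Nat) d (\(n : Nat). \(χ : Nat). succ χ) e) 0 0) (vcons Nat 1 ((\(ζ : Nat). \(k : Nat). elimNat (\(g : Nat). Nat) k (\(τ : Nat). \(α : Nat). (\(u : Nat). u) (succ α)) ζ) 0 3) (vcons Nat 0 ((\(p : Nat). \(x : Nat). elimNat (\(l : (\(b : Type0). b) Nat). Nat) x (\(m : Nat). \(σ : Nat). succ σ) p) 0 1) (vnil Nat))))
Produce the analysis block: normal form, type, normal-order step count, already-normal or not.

normal form:
  refl (Vec Nat 4 -> Vec Nat 3) (\(f : Vec Nat 4). vcons Nat 2 0 (vcons Nat 1 3 (vcons Nat 0 1 (vnil Nat))))
the term's type:
  Eq (Vec Nat 4 -> Vec Nat 3) (\(f : Vec Nat 4). vcons Nat 2 0 (vcons Nat 1 3 (vcons Nat 0 1 (vnil Nat)))) (\(ε : Vec Nat 4). vcons Nat 2 0 (vcons Nat 1 3 (vcons Nat 0 1 (vnil Nat))))
steps to reach normal form (normal order): 16
term was already normal: no
first contracted redex: an elimNat iota-redex


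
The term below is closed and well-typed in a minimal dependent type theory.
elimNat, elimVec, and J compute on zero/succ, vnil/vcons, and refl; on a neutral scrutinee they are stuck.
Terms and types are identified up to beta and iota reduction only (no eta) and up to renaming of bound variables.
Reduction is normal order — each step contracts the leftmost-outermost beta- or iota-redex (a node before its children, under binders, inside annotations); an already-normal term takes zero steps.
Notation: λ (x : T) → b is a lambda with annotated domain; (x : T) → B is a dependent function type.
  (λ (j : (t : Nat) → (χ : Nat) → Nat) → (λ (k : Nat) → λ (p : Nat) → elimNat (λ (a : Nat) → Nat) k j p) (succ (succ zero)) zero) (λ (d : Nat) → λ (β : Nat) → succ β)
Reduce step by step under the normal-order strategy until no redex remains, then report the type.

normal-order reduction:
  (λ (j : (t : Nat) → (χ : Nat) → Nat) → (λ (k : Nat) → λ (p : Nat) → elimNat (λ (a : Nat) → Nat) k j p) (succ (succ zero)) zero) (λ (d : Nat) → λ (β : Nat) → succ β)
  ~> (λ (j : Nat) → λ (t : Nat) → elimNat (λ (χ : Nat) → Nat) j (λ (k : Nat) → λ (p : Nat) → succ p) t) (succ (succ zero)) zero
  ~> (λ (j : Nat) → elimNat (λ (t : Nat) → Nat) (succ (succ zero)) (λ (χ : Nat) → λ (k : Nat) → succ k) j) zero
  ~> elimNat (λ (j : Nat) → Nat) (succ (succ zero)) (λ (t : Nat) → λ (χ : Nat) → succ χ) zero
  ~> succ (succ zero)
inferred type:
  Nat


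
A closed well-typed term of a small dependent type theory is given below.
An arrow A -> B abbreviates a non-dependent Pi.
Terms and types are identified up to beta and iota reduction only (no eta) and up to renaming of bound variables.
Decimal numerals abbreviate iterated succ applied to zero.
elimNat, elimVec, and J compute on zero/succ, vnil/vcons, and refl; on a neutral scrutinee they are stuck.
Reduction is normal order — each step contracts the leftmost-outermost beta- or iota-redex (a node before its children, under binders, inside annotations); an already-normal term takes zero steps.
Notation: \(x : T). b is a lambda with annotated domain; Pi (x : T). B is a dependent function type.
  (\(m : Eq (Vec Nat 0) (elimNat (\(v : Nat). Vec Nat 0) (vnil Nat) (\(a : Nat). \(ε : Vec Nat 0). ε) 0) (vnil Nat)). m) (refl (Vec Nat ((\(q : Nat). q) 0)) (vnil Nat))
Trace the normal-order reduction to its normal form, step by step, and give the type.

reduction (normal order):
  (\(m : Eq (Vec Nat 0) (elimNat (\(v : Nat). Vec Nat 0) (vnil Nat) (\(a : Nat). \(ε : Vec Nat 0). ε) 0) (vnil Nat)). m) (refl (Vec Nat ((\(q : Nat). q) 0)) (vnil Nat))
  ~> refl (Vec Nat ((\(m : Nat). m) 0)) (vnil Nat)
  ~> refl (Vec Nat 0) (vnil Nat)
inferred type:
  Eq (Vec Nat 0) (vnil Nat) (vnil Nat)


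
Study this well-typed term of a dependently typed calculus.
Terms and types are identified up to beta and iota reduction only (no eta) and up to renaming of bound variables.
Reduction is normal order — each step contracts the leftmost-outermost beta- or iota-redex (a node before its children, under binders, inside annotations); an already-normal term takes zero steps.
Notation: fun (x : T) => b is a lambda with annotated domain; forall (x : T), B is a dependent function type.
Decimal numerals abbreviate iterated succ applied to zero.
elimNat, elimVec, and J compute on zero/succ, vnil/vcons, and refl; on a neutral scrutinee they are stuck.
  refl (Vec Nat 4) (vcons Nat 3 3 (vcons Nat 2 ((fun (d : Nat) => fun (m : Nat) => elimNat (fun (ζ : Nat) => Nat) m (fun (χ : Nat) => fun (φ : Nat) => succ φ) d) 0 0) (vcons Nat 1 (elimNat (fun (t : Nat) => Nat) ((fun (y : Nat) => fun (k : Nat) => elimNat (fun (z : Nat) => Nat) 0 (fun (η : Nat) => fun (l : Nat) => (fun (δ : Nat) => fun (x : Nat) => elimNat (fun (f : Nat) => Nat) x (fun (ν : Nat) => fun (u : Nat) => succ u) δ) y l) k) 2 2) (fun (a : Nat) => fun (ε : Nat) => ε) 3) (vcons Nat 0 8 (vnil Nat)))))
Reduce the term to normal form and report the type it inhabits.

reduced normal form:
  refl (Vec Nat 4) (vcons Nat 3 3 (vcons Nat 2 0 (vcons Nat 1 4 (vcons Nat 0 8 (vnil Nat)))))
type:
  Eq (Vec Nat 4) (vcons Nat 3 3 (vcons Nat 2 0 (vcons Nat 1 4 (vcons Nat 0 8 (vnil Nat))))) (vcons Nat 3 3 (vcons Nat 2 0 (vcons Nat 1 4 (vcons Nat 0 8 (vnil Nat)))))
observation: the term reaches its normal form after 40 normal-order steps.


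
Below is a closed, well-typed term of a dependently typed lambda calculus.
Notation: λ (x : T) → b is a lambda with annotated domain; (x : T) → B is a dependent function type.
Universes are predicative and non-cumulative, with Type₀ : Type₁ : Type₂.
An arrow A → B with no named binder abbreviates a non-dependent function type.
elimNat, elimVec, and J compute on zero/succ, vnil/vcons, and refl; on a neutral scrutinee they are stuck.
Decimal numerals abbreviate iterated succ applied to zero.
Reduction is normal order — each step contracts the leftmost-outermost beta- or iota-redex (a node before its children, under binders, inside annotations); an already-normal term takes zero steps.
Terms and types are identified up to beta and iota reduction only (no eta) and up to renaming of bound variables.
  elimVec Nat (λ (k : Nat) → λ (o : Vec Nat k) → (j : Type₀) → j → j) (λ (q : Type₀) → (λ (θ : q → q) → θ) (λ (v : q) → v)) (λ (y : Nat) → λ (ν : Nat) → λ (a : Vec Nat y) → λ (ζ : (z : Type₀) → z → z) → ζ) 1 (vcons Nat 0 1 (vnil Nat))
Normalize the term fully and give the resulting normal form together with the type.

reduced normal form:
  λ (k : Type₀) → λ (o : k) → o
inferred type:
  (k : Type₀) → k → k


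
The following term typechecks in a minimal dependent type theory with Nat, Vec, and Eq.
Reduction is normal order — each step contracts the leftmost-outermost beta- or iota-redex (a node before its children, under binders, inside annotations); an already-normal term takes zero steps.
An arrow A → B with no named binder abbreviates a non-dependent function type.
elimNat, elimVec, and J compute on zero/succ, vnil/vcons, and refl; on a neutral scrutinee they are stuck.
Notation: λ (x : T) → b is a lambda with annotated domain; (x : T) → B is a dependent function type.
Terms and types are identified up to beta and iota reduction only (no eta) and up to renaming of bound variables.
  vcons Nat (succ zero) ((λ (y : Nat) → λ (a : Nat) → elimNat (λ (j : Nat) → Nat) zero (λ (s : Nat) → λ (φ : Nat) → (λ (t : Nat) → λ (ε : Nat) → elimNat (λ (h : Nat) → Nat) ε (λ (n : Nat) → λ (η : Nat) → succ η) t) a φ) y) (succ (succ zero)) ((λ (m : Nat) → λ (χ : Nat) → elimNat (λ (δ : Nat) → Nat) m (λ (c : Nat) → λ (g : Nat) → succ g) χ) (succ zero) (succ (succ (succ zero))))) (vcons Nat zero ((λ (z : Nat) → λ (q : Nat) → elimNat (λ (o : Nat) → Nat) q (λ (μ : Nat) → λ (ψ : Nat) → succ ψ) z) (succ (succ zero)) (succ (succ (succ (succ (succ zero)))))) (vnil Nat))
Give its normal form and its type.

resulting normal form:
  vcons Nat (succ zero) (succ (succ (succ (succ (succ (succ (succ (succ zero)))))))) (vcons Nat zero (succ (succ (succ (succ (succ (succ (succ zero))))))) (vnil Nat))
inferred type:
  Vec Nat (succ (succ zero))
observation: reduction starts at a beta-redex, and 72 normal-order steps reach the normal form.


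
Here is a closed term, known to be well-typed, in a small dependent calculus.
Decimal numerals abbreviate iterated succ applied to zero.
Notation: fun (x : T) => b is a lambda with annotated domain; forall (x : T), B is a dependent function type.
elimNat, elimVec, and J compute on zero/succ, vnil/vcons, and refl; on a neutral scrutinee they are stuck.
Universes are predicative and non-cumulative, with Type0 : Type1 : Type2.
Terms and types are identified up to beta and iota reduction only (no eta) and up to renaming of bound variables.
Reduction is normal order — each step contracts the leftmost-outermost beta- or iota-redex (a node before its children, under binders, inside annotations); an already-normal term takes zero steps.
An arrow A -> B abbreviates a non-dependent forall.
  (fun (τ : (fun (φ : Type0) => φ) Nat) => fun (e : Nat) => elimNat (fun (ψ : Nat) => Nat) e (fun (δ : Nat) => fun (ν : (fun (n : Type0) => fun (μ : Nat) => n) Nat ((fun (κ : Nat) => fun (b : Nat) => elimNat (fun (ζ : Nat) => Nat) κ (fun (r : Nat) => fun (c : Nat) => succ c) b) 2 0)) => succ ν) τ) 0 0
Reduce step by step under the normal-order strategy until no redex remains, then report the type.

normal-order reduction sequence:
  (fun (τ : (fun (φ : Type0) => φ) Nat) => fun (e : Nat) => elimNat (fun (ψ : Nat) => Nat) e (fun (δ : Nat) => fun (ν : (fun (n : Type0) => fun (μ : Nat) => n) Nat ((fun (κ : Nat) => fun (b : Nat) => elimNat (fun (ζ : Nat) => Nat) κ (fun (r : Nat) => fun (c : Nat) => succ c) b) 2 0)) => succ ν) τ) 0 0
  ~> (fun (τ : Nat) => elimNat (fun (φ : Nat) => Nat) τ (fun (e : Nat) => fun (ψ : (fun (δ : Type0) => fun (ν : Nat) => δ) Nat ((fun (n : Nat) => fun (μ : Nat) => elimNat (fun (κ : Nat) => Nat) n (fun (b : Nat) => fun (ζ : Nat) => succ ζ) μ) 2 0)) => succ ψ) 0) 0
  ~> elimNat (fun (τ : Nat) => Nat) 0 (fun (φ : Nat) => fun (e : (fun (ψ : Type0) => fun (δ : Nat) => ψ) Nat ((fun (ν : Nat) => fun (n : Nat) => elimNat (fun (μ : Nat) => Nat) ν (fun (κ : Nat) => fun (b : Nat) => succ b) n) 2 0)) => succ e) 0
  ~> 0
the term's type:
  Nat


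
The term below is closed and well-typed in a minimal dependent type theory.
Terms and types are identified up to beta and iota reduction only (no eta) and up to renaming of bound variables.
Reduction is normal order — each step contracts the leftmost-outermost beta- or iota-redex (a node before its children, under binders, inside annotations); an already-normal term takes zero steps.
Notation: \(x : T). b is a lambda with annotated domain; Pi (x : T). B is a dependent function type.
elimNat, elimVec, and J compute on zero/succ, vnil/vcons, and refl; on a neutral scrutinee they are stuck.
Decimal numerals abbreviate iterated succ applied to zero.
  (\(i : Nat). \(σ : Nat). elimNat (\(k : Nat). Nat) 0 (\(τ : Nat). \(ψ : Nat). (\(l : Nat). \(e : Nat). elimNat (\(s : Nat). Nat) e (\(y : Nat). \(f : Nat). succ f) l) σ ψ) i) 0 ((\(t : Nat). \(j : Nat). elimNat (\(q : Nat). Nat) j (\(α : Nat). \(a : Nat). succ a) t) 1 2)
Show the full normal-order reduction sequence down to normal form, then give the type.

normal-order reduction:
  (\(i : Nat). \(σ : Nat). elimNat (\(k : Nat). Nat) 0 (\(τ : Nat). \(ψ : Nat). (\(l : Nat). \(e : Nat). elimNat (\(s : Nat). Nat) e (\(y : Nat). \(f : Nat). succ f) l) σ ψ) i) 0 ((\(t : Nat). \(j : Nat). elimNat (\(q : Nat). Nat) j (\(α : Nat). \(a : Nat). succ a) t) 1 2)
  ~> (\(i : Nat). elimNat (\(σ : Nat). Nat) 0 (\(k : Nat). \(τ : Nat). (\(ψ : Nat). \(l : Nat). elimNat (\(e : Nat). Nat) l (\(s : Nat). \(y : Nat). succ y) ψ) i τ) 0) ((\(f : Nat). \(t : Nat). elimNat (\(j : Nat). Nat) t (\(q : Nat). \(α : Nat). succ α) f) 1 2)
  ~> elimNat (\(i : Nat). Nat) 0 (\(σ : Nat). \(k : Nat). (\(τ : Nat). \(ψ : Nat). elimNat (\(l : Nat). Nat) ψ (\(e : Nat). \(s : Nat). succ s) τ) ((\(y : Nat). \(f : Nat). elimNat (\(t : Nat). Nat) f (\(j : Nat). \(q : Nat). succ q) y) 1 2) k) 0
  ~> 0
inferred type:
  Nat


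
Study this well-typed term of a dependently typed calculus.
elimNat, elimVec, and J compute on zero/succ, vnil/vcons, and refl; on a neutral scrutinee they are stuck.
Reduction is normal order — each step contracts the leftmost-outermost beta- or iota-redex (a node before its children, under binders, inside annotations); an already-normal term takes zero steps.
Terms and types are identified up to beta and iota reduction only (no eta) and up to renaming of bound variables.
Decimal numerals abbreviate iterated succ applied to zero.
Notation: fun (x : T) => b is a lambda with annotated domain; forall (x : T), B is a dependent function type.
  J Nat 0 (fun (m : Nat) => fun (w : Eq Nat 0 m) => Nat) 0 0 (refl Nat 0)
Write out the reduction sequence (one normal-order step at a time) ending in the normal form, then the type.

normal-order reduction sequence:
  J Nat 0 (fun (m : Nat) => fun (w : Eq Nat 0 m) => Nat) 0 0 (refl Nat 0)
  ~> 0
inferred type:
  Nat


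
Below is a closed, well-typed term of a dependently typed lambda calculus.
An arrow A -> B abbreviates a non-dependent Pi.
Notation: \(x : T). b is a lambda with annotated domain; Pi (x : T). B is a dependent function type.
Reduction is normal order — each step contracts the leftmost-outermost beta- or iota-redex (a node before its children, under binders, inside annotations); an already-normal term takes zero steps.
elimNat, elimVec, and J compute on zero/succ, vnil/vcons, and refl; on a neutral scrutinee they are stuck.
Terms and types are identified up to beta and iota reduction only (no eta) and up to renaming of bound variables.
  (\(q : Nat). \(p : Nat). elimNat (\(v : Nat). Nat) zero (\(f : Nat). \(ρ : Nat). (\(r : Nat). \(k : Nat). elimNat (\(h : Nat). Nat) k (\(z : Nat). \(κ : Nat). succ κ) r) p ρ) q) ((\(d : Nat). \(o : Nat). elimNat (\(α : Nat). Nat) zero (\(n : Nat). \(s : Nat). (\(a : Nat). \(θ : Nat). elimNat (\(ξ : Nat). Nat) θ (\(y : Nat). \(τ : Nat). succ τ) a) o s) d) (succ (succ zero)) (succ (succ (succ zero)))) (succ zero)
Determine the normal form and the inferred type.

normal form:
  succ (succ (succ (succ (succ (succ zero)))))
the term's type:
  Nat


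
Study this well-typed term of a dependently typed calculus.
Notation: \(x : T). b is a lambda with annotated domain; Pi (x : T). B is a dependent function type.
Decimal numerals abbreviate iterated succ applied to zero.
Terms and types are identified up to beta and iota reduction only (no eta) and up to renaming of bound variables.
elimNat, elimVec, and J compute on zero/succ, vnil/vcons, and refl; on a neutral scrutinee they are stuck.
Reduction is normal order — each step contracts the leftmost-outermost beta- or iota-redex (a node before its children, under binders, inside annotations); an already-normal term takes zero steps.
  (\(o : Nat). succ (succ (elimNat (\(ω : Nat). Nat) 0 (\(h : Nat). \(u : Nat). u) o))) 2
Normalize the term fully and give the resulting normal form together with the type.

normal form:
  2
type:
  Nat


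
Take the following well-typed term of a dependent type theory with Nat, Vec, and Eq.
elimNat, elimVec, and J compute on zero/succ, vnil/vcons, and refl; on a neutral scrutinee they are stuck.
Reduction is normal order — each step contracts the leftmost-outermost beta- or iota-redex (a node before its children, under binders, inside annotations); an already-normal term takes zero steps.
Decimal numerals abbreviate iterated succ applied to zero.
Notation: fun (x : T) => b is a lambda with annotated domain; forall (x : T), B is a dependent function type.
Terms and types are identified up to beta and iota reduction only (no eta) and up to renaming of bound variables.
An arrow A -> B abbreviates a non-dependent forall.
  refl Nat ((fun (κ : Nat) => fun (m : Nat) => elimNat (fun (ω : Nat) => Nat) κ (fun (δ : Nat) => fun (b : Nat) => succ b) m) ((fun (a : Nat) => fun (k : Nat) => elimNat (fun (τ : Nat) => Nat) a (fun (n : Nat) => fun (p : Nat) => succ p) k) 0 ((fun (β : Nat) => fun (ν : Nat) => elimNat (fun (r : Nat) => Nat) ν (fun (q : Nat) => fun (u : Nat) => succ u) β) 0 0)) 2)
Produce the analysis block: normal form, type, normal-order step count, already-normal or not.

normal form:
  refl Nat 2
type:
  Eq Nat 2 2
steps to reach normal form (normal order): 15
already normal: no
first contracted redex: a beta-redex


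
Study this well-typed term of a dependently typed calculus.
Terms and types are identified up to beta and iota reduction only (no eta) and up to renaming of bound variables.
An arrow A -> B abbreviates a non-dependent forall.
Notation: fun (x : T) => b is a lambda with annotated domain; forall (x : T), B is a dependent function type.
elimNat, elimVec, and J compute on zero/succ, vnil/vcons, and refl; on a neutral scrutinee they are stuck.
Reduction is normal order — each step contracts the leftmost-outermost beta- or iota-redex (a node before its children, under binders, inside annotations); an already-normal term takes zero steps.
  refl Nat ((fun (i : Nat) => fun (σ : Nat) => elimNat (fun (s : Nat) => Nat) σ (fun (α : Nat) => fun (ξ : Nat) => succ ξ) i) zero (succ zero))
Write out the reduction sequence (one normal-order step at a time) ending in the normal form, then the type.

normal-order reduction:
  refl Nat ((fun (i : Nat) => fun (σ : Nat) => elimNat (fun (s : Nat) => Nat) σ (fun (α : Nat) => fun (ξ : Nat) => succ ξ) i) zero (succ zero))
  ~> refl Nat ((fun (i : Nat) => elimNat (fun (σ : Nat) => Nat) i (fun (s : Nat) => fun (α : Nat) => succ α) zero) (succ zero))
  ~> refl Nat (elimNat (fun (i : Nat) => Nat) (succ zero) (fun (σ : Nat) => fun (s : Nat) => succ s) zero)
  ~> refl Nat (succ zero)
the term's type:
  Eq Nat (succ zero) (succ zero)


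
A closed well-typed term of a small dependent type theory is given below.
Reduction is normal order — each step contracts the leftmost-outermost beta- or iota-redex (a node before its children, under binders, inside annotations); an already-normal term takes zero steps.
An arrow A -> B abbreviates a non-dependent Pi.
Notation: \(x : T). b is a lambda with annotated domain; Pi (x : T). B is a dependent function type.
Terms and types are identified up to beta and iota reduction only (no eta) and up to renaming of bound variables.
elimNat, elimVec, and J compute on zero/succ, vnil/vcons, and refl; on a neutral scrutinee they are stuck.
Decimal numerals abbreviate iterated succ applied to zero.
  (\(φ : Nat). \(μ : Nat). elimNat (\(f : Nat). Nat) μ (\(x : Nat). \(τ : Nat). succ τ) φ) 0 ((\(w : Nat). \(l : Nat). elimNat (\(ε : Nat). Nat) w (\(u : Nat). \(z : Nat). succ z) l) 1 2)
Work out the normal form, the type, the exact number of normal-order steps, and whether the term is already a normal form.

resulting normal form:
  3
inferred type:
  Nat
normal-order step count: 12
started in normal form: no
first redex: a beta-redex


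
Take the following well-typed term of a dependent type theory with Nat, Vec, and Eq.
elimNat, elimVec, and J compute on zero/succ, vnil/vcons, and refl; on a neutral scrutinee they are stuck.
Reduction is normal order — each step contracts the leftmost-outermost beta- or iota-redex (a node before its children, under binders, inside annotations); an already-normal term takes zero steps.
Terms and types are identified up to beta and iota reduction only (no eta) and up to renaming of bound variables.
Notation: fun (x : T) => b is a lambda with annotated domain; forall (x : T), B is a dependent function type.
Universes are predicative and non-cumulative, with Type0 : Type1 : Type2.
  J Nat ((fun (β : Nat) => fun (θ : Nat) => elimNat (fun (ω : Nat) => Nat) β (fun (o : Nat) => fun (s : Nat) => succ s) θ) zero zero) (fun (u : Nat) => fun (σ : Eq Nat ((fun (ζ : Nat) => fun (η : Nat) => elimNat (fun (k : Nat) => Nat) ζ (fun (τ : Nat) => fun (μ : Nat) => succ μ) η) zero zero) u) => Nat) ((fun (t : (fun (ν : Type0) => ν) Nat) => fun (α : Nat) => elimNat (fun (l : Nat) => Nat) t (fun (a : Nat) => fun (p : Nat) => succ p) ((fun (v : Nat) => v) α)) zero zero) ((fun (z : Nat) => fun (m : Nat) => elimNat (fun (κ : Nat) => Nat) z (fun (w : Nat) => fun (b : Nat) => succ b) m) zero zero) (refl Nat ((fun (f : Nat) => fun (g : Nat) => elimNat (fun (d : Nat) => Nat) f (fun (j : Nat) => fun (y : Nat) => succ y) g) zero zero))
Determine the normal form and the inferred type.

normal form:
  zero
type:
  Nat
observation: 5 normal-order steps normalize the term, beginning with a J iota-redex.
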